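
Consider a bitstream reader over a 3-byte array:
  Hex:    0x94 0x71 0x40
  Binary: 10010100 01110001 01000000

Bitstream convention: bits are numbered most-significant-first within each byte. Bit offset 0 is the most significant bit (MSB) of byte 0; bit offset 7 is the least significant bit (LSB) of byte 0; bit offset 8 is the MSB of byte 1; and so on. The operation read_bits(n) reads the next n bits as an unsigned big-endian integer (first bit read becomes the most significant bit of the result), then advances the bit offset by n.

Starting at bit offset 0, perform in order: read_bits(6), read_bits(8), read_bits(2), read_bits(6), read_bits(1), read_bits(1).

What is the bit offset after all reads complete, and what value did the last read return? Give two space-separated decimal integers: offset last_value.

Read 1: bits[0:6] width=6 -> value=37 (bin 100101); offset now 6 = byte 0 bit 6; 18 bits remain
Read 2: bits[6:14] width=8 -> value=28 (bin 00011100); offset now 14 = byte 1 bit 6; 10 bits remain
Read 3: bits[14:16] width=2 -> value=1 (bin 01); offset now 16 = byte 2 bit 0; 8 bits remain
Read 4: bits[16:22] width=6 -> value=16 (bin 010000); offset now 22 = byte 2 bit 6; 2 bits remain
Read 5: bits[22:23] width=1 -> value=0 (bin 0); offset now 23 = byte 2 bit 7; 1 bits remain
Read 6: bits[23:24] width=1 -> value=0 (bin 0); offset now 24 = byte 3 bit 0; 0 bits remain

Answer: 24 0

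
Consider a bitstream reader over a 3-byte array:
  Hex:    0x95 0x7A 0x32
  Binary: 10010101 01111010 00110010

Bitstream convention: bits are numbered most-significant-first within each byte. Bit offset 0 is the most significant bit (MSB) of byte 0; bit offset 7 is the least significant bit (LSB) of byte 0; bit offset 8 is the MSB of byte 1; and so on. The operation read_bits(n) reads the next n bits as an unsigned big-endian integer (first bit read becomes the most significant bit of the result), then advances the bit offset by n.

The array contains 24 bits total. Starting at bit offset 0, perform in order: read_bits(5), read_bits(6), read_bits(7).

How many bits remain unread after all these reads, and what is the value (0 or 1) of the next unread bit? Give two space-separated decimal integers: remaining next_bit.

Read 1: bits[0:5] width=5 -> value=18 (bin 10010); offset now 5 = byte 0 bit 5; 19 bits remain
Read 2: bits[5:11] width=6 -> value=43 (bin 101011); offset now 11 = byte 1 bit 3; 13 bits remain
Read 3: bits[11:18] width=7 -> value=104 (bin 1101000); offset now 18 = byte 2 bit 2; 6 bits remain

Answer: 6 1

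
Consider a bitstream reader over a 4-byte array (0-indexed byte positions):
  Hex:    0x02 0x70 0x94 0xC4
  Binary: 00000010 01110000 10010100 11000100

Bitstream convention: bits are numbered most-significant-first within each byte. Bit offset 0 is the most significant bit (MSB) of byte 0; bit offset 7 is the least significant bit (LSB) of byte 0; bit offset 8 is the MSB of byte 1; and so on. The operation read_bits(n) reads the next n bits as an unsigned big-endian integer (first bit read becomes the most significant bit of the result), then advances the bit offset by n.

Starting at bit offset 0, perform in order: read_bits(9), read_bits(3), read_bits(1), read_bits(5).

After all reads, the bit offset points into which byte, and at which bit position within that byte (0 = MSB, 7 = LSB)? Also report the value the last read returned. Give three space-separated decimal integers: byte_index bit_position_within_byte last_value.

Read 1: bits[0:9] width=9 -> value=4 (bin 000000100); offset now 9 = byte 1 bit 1; 23 bits remain
Read 2: bits[9:12] width=3 -> value=7 (bin 111); offset now 12 = byte 1 bit 4; 20 bits remain
Read 3: bits[12:13] width=1 -> value=0 (bin 0); offset now 13 = byte 1 bit 5; 19 bits remain
Read 4: bits[13:18] width=5 -> value=2 (bin 00010); offset now 18 = byte 2 bit 2; 14 bits remain

Answer: 2 2 2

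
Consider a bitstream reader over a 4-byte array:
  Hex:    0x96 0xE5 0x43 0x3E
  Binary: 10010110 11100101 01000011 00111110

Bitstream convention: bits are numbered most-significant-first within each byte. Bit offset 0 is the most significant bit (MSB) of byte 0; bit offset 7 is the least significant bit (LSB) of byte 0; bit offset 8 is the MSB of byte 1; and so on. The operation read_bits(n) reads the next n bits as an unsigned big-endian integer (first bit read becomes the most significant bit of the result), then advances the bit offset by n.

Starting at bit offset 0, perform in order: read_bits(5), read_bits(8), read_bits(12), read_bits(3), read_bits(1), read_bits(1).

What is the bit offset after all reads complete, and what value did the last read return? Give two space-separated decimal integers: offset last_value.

Read 1: bits[0:5] width=5 -> value=18 (bin 10010); offset now 5 = byte 0 bit 5; 27 bits remain
Read 2: bits[5:13] width=8 -> value=220 (bin 11011100); offset now 13 = byte 1 bit 5; 19 bits remain
Read 3: bits[13:25] width=12 -> value=2694 (bin 101010000110); offset now 25 = byte 3 bit 1; 7 bits remain
Read 4: bits[25:28] width=3 -> value=3 (bin 011); offset now 28 = byte 3 bit 4; 4 bits remain
Read 5: bits[28:29] width=1 -> value=1 (bin 1); offset now 29 = byte 3 bit 5; 3 bits remain
Read 6: bits[29:30] width=1 -> value=1 (bin 1); offset now 30 = byte 3 bit 6; 2 bits remain

Answer: 30 1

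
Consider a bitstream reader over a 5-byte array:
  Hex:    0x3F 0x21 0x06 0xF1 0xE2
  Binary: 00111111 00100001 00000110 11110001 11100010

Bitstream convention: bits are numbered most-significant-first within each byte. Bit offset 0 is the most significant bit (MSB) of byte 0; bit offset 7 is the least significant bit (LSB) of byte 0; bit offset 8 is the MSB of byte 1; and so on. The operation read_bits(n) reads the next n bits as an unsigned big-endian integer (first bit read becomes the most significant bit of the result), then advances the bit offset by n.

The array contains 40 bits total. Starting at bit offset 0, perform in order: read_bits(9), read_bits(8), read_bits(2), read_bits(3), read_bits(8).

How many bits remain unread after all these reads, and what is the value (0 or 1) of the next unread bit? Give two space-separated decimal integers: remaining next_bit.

Answer: 10 0

Derivation:
Read 1: bits[0:9] width=9 -> value=126 (bin 001111110); offset now 9 = byte 1 bit 1; 31 bits remain
Read 2: bits[9:17] width=8 -> value=66 (bin 01000010); offset now 17 = byte 2 bit 1; 23 bits remain
Read 3: bits[17:19] width=2 -> value=0 (bin 00); offset now 19 = byte 2 bit 3; 21 bits remain
Read 4: bits[19:22] width=3 -> value=1 (bin 001); offset now 22 = byte 2 bit 6; 18 bits remain
Read 5: bits[22:30] width=8 -> value=188 (bin 10111100); offset now 30 = byte 3 bit 6; 10 bits remain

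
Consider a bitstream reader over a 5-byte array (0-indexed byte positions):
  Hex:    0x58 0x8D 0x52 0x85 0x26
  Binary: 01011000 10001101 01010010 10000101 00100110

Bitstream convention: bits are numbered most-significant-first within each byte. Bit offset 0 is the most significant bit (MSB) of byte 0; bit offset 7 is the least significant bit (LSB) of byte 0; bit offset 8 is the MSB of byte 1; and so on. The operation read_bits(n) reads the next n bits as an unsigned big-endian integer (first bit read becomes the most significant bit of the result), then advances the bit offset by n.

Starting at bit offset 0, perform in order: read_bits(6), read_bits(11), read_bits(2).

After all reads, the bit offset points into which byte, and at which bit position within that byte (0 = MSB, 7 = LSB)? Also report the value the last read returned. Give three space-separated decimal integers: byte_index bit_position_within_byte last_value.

Answer: 2 3 2

Derivation:
Read 1: bits[0:6] width=6 -> value=22 (bin 010110); offset now 6 = byte 0 bit 6; 34 bits remain
Read 2: bits[6:17] width=11 -> value=282 (bin 00100011010); offset now 17 = byte 2 bit 1; 23 bits remain
Read 3: bits[17:19] width=2 -> value=2 (bin 10); offset now 19 = byte 2 bit 3; 21 bits remain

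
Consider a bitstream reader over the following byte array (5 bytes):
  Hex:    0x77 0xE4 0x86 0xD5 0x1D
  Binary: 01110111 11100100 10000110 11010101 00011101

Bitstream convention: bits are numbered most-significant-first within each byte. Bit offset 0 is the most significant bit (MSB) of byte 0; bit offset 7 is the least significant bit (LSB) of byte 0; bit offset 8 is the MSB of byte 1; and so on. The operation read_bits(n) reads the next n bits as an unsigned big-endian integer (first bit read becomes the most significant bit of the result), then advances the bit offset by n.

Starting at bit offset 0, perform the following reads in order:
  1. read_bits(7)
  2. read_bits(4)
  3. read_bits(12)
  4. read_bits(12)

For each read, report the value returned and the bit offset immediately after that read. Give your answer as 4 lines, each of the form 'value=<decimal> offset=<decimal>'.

Read 1: bits[0:7] width=7 -> value=59 (bin 0111011); offset now 7 = byte 0 bit 7; 33 bits remain
Read 2: bits[7:11] width=4 -> value=15 (bin 1111); offset now 11 = byte 1 bit 3; 29 bits remain
Read 3: bits[11:23] width=12 -> value=579 (bin 001001000011); offset now 23 = byte 2 bit 7; 17 bits remain
Read 4: bits[23:35] width=12 -> value=1704 (bin 011010101000); offset now 35 = byte 4 bit 3; 5 bits remain

Answer: value=59 offset=7
value=15 offset=11
value=579 offset=23
value=1704 offset=35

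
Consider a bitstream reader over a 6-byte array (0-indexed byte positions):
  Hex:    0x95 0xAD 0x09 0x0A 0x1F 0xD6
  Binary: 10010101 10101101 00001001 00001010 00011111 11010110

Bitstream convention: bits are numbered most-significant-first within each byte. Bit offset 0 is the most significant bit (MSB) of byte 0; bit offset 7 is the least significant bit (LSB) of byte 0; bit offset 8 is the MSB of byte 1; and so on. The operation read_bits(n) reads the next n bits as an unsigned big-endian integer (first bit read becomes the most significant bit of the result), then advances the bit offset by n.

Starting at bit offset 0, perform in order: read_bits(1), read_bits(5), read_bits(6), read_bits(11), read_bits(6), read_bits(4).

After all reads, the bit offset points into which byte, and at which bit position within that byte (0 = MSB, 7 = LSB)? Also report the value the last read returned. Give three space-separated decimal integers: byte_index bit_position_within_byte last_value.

Answer: 4 1 4

Derivation:
Read 1: bits[0:1] width=1 -> value=1 (bin 1); offset now 1 = byte 0 bit 1; 47 bits remain
Read 2: bits[1:6] width=5 -> value=5 (bin 00101); offset now 6 = byte 0 bit 6; 42 bits remain
Read 3: bits[6:12] width=6 -> value=26 (bin 011010); offset now 12 = byte 1 bit 4; 36 bits remain
Read 4: bits[12:23] width=11 -> value=1668 (bin 11010000100); offset now 23 = byte 2 bit 7; 25 bits remain
Read 5: bits[23:29] width=6 -> value=33 (bin 100001); offset now 29 = byte 3 bit 5; 19 bits remain
Read 6: bits[29:33] width=4 -> value=4 (bin 0100); offset now 33 = byte 4 bit 1; 15 bits remain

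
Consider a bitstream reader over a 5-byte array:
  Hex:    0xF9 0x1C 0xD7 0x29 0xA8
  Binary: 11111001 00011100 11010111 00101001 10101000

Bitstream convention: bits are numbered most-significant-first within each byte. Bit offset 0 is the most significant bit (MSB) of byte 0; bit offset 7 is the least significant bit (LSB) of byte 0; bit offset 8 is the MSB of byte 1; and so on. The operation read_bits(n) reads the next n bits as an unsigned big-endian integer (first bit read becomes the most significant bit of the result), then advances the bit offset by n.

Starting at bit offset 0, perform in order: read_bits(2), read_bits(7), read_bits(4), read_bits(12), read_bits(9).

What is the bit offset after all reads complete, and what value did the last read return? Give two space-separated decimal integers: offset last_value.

Read 1: bits[0:2] width=2 -> value=3 (bin 11); offset now 2 = byte 0 bit 2; 38 bits remain
Read 2: bits[2:9] width=7 -> value=114 (bin 1110010); offset now 9 = byte 1 bit 1; 31 bits remain
Read 3: bits[9:13] width=4 -> value=3 (bin 0011); offset now 13 = byte 1 bit 5; 27 bits remain
Read 4: bits[13:25] width=12 -> value=2478 (bin 100110101110); offset now 25 = byte 3 bit 1; 15 bits remain
Read 5: bits[25:34] width=9 -> value=166 (bin 010100110); offset now 34 = byte 4 bit 2; 6 bits remain

Answer: 34 166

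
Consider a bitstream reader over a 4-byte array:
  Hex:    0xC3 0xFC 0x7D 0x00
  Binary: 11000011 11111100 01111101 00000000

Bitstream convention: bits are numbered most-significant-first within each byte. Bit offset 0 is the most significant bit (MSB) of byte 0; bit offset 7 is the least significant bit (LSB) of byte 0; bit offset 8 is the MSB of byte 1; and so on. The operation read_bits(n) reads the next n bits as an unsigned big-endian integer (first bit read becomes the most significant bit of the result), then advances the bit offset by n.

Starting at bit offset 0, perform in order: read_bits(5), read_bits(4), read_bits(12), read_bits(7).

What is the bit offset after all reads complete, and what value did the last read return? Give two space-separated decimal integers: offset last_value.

Answer: 28 80

Derivation:
Read 1: bits[0:5] width=5 -> value=24 (bin 11000); offset now 5 = byte 0 bit 5; 27 bits remain
Read 2: bits[5:9] width=4 -> value=7 (bin 0111); offset now 9 = byte 1 bit 1; 23 bits remain
Read 3: bits[9:21] width=12 -> value=3983 (bin 111110001111); offset now 21 = byte 2 bit 5; 11 bits remain
Read 4: bits[21:28] width=7 -> value=80 (bin 1010000); offset now 28 = byte 3 bit 4; 4 bits remain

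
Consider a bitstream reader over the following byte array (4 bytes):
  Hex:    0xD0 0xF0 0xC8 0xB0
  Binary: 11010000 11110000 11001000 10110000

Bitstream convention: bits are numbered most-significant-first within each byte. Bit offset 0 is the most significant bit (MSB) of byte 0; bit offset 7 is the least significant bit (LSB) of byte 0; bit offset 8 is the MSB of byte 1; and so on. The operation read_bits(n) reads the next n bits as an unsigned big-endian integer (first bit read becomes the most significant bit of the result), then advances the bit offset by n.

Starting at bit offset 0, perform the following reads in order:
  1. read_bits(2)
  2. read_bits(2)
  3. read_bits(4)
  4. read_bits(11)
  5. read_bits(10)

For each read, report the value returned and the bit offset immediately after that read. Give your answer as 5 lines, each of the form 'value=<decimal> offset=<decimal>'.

Read 1: bits[0:2] width=2 -> value=3 (bin 11); offset now 2 = byte 0 bit 2; 30 bits remain
Read 2: bits[2:4] width=2 -> value=1 (bin 01); offset now 4 = byte 0 bit 4; 28 bits remain
Read 3: bits[4:8] width=4 -> value=0 (bin 0000); offset now 8 = byte 1 bit 0; 24 bits remain
Read 4: bits[8:19] width=11 -> value=1926 (bin 11110000110); offset now 19 = byte 2 bit 3; 13 bits remain
Read 5: bits[19:29] width=10 -> value=278 (bin 0100010110); offset now 29 = byte 3 bit 5; 3 bits remain

Answer: value=3 offset=2
value=1 offset=4
value=0 offset=8
value=1926 offset=19
value=278 offset=29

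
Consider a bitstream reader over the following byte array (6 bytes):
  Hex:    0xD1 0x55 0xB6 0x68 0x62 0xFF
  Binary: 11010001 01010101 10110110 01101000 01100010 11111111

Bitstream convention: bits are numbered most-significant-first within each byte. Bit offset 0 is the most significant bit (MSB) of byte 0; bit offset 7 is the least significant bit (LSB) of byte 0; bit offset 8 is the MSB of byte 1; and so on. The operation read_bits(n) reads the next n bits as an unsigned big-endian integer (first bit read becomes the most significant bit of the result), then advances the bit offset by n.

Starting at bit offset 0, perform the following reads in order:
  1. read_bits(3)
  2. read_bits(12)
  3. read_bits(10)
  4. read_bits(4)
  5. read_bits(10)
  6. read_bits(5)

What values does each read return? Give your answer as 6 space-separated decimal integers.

Read 1: bits[0:3] width=3 -> value=6 (bin 110); offset now 3 = byte 0 bit 3; 45 bits remain
Read 2: bits[3:15] width=12 -> value=2218 (bin 100010101010); offset now 15 = byte 1 bit 7; 33 bits remain
Read 3: bits[15:25] width=10 -> value=876 (bin 1101101100); offset now 25 = byte 3 bit 1; 23 bits remain
Read 4: bits[25:29] width=4 -> value=13 (bin 1101); offset now 29 = byte 3 bit 5; 19 bits remain
Read 5: bits[29:39] width=10 -> value=49 (bin 0000110001); offset now 39 = byte 4 bit 7; 9 bits remain
Read 6: bits[39:44] width=5 -> value=15 (bin 01111); offset now 44 = byte 5 bit 4; 4 bits remain

Answer: 6 2218 876 13 49 15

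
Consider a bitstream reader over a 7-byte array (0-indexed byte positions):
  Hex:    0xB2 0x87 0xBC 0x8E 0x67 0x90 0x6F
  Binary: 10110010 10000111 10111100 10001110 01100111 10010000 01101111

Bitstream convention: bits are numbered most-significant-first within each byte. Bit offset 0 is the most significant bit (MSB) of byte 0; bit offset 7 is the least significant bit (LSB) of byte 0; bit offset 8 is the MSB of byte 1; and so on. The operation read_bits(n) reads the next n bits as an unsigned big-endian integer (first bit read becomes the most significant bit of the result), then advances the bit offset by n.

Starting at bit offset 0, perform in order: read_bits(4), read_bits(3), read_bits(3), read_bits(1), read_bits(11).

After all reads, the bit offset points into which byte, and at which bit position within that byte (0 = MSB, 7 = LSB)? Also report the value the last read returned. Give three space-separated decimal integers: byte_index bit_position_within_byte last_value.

Answer: 2 6 495

Derivation:
Read 1: bits[0:4] width=4 -> value=11 (bin 1011); offset now 4 = byte 0 bit 4; 52 bits remain
Read 2: bits[4:7] width=3 -> value=1 (bin 001); offset now 7 = byte 0 bit 7; 49 bits remain
Read 3: bits[7:10] width=3 -> value=2 (bin 010); offset now 10 = byte 1 bit 2; 46 bits remain
Read 4: bits[10:11] width=1 -> value=0 (bin 0); offset now 11 = byte 1 bit 3; 45 bits remain
Read 5: bits[11:22] width=11 -> value=495 (bin 00111101111); offset now 22 = byte 2 bit 6; 34 bits remain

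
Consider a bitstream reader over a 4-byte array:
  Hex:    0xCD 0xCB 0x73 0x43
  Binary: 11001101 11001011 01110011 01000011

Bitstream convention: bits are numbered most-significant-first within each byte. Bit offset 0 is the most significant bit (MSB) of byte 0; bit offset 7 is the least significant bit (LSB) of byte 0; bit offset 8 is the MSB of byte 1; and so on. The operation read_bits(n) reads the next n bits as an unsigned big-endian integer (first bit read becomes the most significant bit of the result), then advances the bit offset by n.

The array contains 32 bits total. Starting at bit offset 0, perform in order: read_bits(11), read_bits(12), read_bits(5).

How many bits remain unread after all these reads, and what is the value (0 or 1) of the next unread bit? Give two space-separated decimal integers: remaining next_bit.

Answer: 4 0

Derivation:
Read 1: bits[0:11] width=11 -> value=1646 (bin 11001101110); offset now 11 = byte 1 bit 3; 21 bits remain
Read 2: bits[11:23] width=12 -> value=1465 (bin 010110111001); offset now 23 = byte 2 bit 7; 9 bits remain
Read 3: bits[23:28] width=5 -> value=20 (bin 10100); offset now 28 = byte 3 bit 4; 4 bits remain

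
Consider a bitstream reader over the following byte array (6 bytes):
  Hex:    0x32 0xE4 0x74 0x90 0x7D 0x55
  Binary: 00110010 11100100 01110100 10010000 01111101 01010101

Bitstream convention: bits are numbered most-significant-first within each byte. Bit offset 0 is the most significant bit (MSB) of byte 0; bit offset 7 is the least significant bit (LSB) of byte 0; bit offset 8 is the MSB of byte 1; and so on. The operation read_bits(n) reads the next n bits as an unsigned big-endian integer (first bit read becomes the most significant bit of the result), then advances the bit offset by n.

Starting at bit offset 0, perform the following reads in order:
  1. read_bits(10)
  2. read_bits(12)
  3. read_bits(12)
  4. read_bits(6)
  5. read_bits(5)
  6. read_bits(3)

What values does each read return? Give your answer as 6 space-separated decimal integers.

Answer: 203 2333 577 61 10 5

Derivation:
Read 1: bits[0:10] width=10 -> value=203 (bin 0011001011); offset now 10 = byte 1 bit 2; 38 bits remain
Read 2: bits[10:22] width=12 -> value=2333 (bin 100100011101); offset now 22 = byte 2 bit 6; 26 bits remain
Read 3: bits[22:34] width=12 -> value=577 (bin 001001000001); offset now 34 = byte 4 bit 2; 14 bits remain
Read 4: bits[34:40] width=6 -> value=61 (bin 111101); offset now 40 = byte 5 bit 0; 8 bits remain
Read 5: bits[40:45] width=5 -> value=10 (bin 01010); offset now 45 = byte 5 bit 5; 3 bits remain
Read 6: bits[45:48] width=3 -> value=5 (bin 101); offset now 48 = byte 6 bit 0; 0 bits remain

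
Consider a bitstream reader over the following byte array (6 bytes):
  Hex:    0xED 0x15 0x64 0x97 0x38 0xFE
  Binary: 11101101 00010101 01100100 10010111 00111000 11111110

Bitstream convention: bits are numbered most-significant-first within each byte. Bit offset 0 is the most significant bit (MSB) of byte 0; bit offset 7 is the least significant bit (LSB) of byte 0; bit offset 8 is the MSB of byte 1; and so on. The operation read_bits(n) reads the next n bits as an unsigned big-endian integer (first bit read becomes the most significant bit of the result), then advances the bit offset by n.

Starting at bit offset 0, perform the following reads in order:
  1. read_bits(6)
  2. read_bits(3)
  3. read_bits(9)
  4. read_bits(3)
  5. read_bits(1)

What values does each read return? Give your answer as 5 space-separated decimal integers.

Answer: 59 2 85 4 1

Derivation:
Read 1: bits[0:6] width=6 -> value=59 (bin 111011); offset now 6 = byte 0 bit 6; 42 bits remain
Read 2: bits[6:9] width=3 -> value=2 (bin 010); offset now 9 = byte 1 bit 1; 39 bits remain
Read 3: bits[9:18] width=9 -> value=85 (bin 001010101); offset now 18 = byte 2 bit 2; 30 bits remain
Read 4: bits[18:21] width=3 -> value=4 (bin 100); offset now 21 = byte 2 bit 5; 27 bits remain
Read 5: bits[21:22] width=1 -> value=1 (bin 1); offset now 22 = byte 2 bit 6; 26 bits remain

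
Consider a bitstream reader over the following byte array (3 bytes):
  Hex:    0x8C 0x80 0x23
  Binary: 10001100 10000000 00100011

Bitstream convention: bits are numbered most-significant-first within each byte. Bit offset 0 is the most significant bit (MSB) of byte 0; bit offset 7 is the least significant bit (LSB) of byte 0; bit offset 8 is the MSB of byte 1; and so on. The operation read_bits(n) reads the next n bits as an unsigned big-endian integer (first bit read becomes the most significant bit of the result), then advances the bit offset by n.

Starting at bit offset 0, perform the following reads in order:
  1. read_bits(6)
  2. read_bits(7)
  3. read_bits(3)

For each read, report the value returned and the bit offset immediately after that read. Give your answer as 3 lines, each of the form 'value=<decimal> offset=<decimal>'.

Read 1: bits[0:6] width=6 -> value=35 (bin 100011); offset now 6 = byte 0 bit 6; 18 bits remain
Read 2: bits[6:13] width=7 -> value=16 (bin 0010000); offset now 13 = byte 1 bit 5; 11 bits remain
Read 3: bits[13:16] width=3 -> value=0 (bin 000); offset now 16 = byte 2 bit 0; 8 bits remain

Answer: value=35 offset=6
value=16 offset=13
value=0 offset=16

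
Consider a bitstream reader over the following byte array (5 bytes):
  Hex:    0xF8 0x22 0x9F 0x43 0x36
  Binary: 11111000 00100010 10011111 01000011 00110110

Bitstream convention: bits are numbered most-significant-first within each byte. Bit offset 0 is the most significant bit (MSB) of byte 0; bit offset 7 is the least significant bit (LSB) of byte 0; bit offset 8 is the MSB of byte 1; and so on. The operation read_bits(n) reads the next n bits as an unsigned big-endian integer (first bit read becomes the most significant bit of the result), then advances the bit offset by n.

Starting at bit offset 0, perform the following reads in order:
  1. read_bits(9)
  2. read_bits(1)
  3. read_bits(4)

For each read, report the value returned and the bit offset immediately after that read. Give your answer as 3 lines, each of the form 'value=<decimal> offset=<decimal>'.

Answer: value=496 offset=9
value=0 offset=10
value=8 offset=14

Derivation:
Read 1: bits[0:9] width=9 -> value=496 (bin 111110000); offset now 9 = byte 1 bit 1; 31 bits remain
Read 2: bits[9:10] width=1 -> value=0 (bin 0); offset now 10 = byte 1 bit 2; 30 bits remain
Read 3: bits[10:14] width=4 -> value=8 (bin 1000); offset now 14 = byte 1 bit 6; 26 bits remain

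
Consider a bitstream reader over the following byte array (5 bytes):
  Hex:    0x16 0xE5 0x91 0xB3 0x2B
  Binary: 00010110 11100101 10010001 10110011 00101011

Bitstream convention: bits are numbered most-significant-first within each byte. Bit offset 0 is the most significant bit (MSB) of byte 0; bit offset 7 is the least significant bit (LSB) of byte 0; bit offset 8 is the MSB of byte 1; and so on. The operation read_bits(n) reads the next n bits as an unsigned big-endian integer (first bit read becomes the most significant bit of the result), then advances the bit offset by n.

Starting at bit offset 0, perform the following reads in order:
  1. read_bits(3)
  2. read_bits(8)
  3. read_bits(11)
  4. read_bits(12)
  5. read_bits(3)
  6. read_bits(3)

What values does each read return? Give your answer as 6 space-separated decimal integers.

Answer: 0 183 356 1740 5 3

Derivation:
Read 1: bits[0:3] width=3 -> value=0 (bin 000); offset now 3 = byte 0 bit 3; 37 bits remain
Read 2: bits[3:11] width=8 -> value=183 (bin 10110111); offset now 11 = byte 1 bit 3; 29 bits remain
Read 3: bits[11:22] width=11 -> value=356 (bin 00101100100); offset now 22 = byte 2 bit 6; 18 bits remain
Read 4: bits[22:34] width=12 -> value=1740 (bin 011011001100); offset now 34 = byte 4 bit 2; 6 bits remain
Read 5: bits[34:37] width=3 -> value=5 (bin 101); offset now 37 = byte 4 bit 5; 3 bits remain
Read 6: bits[37:40] width=3 -> value=3 (bin 011); offset now 40 = byte 5 bit 0; 0 bits remain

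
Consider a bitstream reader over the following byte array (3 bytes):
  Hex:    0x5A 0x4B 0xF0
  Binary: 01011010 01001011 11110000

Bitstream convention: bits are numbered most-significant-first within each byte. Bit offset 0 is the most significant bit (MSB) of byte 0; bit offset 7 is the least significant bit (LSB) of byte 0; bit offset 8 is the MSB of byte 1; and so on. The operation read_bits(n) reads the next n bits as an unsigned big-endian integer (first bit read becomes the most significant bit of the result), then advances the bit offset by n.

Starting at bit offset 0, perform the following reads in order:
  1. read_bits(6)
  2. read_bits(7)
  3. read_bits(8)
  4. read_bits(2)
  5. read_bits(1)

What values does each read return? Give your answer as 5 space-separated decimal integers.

Read 1: bits[0:6] width=6 -> value=22 (bin 010110); offset now 6 = byte 0 bit 6; 18 bits remain
Read 2: bits[6:13] width=7 -> value=73 (bin 1001001); offset now 13 = byte 1 bit 5; 11 bits remain
Read 3: bits[13:21] width=8 -> value=126 (bin 01111110); offset now 21 = byte 2 bit 5; 3 bits remain
Read 4: bits[21:23] width=2 -> value=0 (bin 00); offset now 23 = byte 2 bit 7; 1 bits remain
Read 5: bits[23:24] width=1 -> value=0 (bin 0); offset now 24 = byte 3 bit 0; 0 bits remain

Answer: 22 73 126 0 0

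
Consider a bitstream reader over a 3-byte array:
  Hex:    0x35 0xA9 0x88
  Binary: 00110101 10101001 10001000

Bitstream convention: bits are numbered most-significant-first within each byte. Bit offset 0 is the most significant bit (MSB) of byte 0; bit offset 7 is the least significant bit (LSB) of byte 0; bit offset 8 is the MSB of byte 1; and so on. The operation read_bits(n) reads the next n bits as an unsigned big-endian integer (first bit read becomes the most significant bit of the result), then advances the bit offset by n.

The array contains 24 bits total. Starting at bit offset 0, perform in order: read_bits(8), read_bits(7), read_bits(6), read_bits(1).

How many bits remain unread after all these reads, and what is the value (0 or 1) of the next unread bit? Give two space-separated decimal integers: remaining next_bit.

Answer: 2 0

Derivation:
Read 1: bits[0:8] width=8 -> value=53 (bin 00110101); offset now 8 = byte 1 bit 0; 16 bits remain
Read 2: bits[8:15] width=7 -> value=84 (bin 1010100); offset now 15 = byte 1 bit 7; 9 bits remain
Read 3: bits[15:21] width=6 -> value=49 (bin 110001); offset now 21 = byte 2 bit 5; 3 bits remain
Read 4: bits[21:22] width=1 -> value=0 (bin 0); offset now 22 = byte 2 bit 6; 2 bits remain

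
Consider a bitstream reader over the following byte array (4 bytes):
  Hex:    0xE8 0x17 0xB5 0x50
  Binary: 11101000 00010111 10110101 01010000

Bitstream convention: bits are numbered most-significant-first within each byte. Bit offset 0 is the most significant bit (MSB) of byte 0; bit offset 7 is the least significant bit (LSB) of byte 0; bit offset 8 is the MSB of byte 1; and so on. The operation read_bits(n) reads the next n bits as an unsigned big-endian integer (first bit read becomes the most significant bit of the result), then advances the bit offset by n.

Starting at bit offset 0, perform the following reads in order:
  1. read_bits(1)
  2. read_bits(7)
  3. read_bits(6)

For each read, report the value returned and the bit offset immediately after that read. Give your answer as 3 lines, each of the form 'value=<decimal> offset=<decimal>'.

Read 1: bits[0:1] width=1 -> value=1 (bin 1); offset now 1 = byte 0 bit 1; 31 bits remain
Read 2: bits[1:8] width=7 -> value=104 (bin 1101000); offset now 8 = byte 1 bit 0; 24 bits remain
Read 3: bits[8:14] width=6 -> value=5 (bin 000101); offset now 14 = byte 1 bit 6; 18 bits remain

Answer: value=1 offset=1
value=104 offset=8
value=5 offset=14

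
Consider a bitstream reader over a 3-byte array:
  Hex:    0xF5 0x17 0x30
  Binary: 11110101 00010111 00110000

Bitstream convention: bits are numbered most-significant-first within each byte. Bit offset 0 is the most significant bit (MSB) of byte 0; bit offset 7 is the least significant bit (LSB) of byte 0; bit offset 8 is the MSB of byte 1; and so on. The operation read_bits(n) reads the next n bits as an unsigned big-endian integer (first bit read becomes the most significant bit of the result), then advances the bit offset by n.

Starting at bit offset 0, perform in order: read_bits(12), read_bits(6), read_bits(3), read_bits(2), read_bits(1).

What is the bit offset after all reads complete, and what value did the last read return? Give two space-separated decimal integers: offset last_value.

Read 1: bits[0:12] width=12 -> value=3921 (bin 111101010001); offset now 12 = byte 1 bit 4; 12 bits remain
Read 2: bits[12:18] width=6 -> value=28 (bin 011100); offset now 18 = byte 2 bit 2; 6 bits remain
Read 3: bits[18:21] width=3 -> value=6 (bin 110); offset now 21 = byte 2 bit 5; 3 bits remain
Read 4: bits[21:23] width=2 -> value=0 (bin 00); offset now 23 = byte 2 bit 7; 1 bits remain
Read 5: bits[23:24] width=1 -> value=0 (bin 0); offset now 24 = byte 3 bit 0; 0 bits remain

Answer: 24 0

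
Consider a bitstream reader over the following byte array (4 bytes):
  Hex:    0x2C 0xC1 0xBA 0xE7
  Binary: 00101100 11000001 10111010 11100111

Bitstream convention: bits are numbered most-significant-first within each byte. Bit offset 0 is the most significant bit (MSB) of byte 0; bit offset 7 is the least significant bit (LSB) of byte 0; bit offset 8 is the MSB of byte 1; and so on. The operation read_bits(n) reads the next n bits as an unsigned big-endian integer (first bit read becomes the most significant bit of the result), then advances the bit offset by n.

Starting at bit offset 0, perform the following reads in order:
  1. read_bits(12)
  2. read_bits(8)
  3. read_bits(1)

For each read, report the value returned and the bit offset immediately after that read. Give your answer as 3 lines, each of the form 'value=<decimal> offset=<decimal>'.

Answer: value=716 offset=12
value=27 offset=20
value=1 offset=21

Derivation:
Read 1: bits[0:12] width=12 -> value=716 (bin 001011001100); offset now 12 = byte 1 bit 4; 20 bits remain
Read 2: bits[12:20] width=8 -> value=27 (bin 00011011); offset now 20 = byte 2 bit 4; 12 bits remain
Read 3: bits[20:21] width=1 -> value=1 (bin 1); offset now 21 = byte 2 bit 5; 11 bits remain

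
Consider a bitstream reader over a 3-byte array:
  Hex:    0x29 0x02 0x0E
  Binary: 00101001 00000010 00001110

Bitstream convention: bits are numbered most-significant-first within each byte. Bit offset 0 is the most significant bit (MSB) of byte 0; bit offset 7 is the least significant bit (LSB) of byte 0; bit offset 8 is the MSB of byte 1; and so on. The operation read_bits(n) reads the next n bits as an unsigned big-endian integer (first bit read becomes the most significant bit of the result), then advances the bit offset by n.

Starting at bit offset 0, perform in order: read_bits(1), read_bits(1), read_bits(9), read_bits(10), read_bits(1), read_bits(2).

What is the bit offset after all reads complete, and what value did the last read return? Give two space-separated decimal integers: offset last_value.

Read 1: bits[0:1] width=1 -> value=0 (bin 0); offset now 1 = byte 0 bit 1; 23 bits remain
Read 2: bits[1:2] width=1 -> value=0 (bin 0); offset now 2 = byte 0 bit 2; 22 bits remain
Read 3: bits[2:11] width=9 -> value=328 (bin 101001000); offset now 11 = byte 1 bit 3; 13 bits remain
Read 4: bits[11:21] width=10 -> value=65 (bin 0001000001); offset now 21 = byte 2 bit 5; 3 bits remain
Read 5: bits[21:22] width=1 -> value=1 (bin 1); offset now 22 = byte 2 bit 6; 2 bits remain
Read 6: bits[22:24] width=2 -> value=2 (bin 10); offset now 24 = byte 3 bit 0; 0 bits remain

Answer: 24 2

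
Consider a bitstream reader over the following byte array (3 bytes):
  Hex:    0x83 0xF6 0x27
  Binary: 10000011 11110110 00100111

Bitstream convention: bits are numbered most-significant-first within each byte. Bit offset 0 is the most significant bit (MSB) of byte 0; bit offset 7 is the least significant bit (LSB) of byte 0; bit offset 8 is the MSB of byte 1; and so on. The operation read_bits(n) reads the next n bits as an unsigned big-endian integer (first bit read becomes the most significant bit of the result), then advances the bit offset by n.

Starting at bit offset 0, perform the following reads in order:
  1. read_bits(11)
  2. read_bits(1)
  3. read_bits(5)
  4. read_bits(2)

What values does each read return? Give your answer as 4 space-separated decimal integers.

Answer: 1055 1 12 1

Derivation:
Read 1: bits[0:11] width=11 -> value=1055 (bin 10000011111); offset now 11 = byte 1 bit 3; 13 bits remain
Read 2: bits[11:12] width=1 -> value=1 (bin 1); offset now 12 = byte 1 bit 4; 12 bits remain
Read 3: bits[12:17] width=5 -> value=12 (bin 01100); offset now 17 = byte 2 bit 1; 7 bits remain
Read 4: bits[17:19] width=2 -> value=1 (bin 01); offset now 19 = byte 2 bit 3; 5 bits remain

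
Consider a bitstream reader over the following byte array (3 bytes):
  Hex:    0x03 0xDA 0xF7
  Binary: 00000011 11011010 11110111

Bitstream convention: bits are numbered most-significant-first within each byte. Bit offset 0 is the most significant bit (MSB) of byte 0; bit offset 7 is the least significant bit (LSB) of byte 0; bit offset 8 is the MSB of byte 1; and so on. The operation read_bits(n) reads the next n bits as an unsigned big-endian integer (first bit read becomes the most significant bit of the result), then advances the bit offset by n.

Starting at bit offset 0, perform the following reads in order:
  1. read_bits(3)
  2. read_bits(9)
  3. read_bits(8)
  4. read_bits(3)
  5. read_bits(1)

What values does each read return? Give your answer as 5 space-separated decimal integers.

Answer: 0 61 175 3 1

Derivation:
Read 1: bits[0:3] width=3 -> value=0 (bin 000); offset now 3 = byte 0 bit 3; 21 bits remain
Read 2: bits[3:12] width=9 -> value=61 (bin 000111101); offset now 12 = byte 1 bit 4; 12 bits remain
Read 3: bits[12:20] width=8 -> value=175 (bin 10101111); offset now 20 = byte 2 bit 4; 4 bits remain
Read 4: bits[20:23] width=3 -> value=3 (bin 011); offset now 23 = byte 2 bit 7; 1 bits remain
Read 5: bits[23:24] width=1 -> value=1 (bin 1); offset now 24 = byte 3 bit 0; 0 bits remain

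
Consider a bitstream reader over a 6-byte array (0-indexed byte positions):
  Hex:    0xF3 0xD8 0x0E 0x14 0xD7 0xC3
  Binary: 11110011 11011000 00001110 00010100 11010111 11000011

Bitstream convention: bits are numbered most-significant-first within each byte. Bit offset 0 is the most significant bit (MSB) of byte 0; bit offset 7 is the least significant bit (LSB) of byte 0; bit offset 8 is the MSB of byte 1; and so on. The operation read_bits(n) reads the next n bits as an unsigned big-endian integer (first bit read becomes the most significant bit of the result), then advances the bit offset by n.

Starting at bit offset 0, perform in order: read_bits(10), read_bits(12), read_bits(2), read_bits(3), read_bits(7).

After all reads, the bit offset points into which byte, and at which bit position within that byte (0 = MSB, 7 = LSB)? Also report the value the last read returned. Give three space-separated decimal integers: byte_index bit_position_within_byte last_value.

Answer: 4 2 83

Derivation:
Read 1: bits[0:10] width=10 -> value=975 (bin 1111001111); offset now 10 = byte 1 bit 2; 38 bits remain
Read 2: bits[10:22] width=12 -> value=1539 (bin 011000000011); offset now 22 = byte 2 bit 6; 26 bits remain
Read 3: bits[22:24] width=2 -> value=2 (bin 10); offset now 24 = byte 3 bit 0; 24 bits remain
Read 4: bits[24:27] width=3 -> value=0 (bin 000); offset now 27 = byte 3 bit 3; 21 bits remain
Read 5: bits[27:34] width=7 -> value=83 (bin 1010011); offset now 34 = byte 4 bit 2; 14 bits remain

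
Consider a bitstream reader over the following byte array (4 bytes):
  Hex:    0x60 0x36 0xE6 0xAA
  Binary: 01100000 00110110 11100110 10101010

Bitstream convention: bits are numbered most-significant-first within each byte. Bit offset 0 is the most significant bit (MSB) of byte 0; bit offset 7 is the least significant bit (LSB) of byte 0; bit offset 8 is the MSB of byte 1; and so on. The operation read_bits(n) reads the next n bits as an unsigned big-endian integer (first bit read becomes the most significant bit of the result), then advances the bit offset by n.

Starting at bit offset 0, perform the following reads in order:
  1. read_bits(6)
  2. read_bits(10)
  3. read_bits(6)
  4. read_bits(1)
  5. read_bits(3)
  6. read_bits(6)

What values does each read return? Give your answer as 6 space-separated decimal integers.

Answer: 24 54 57 1 2 42

Derivation:
Read 1: bits[0:6] width=6 -> value=24 (bin 011000); offset now 6 = byte 0 bit 6; 26 bits remain
Read 2: bits[6:16] width=10 -> value=54 (bin 0000110110); offset now 16 = byte 2 bit 0; 16 bits remain
Read 3: bits[16:22] width=6 -> value=57 (bin 111001); offset now 22 = byte 2 bit 6; 10 bits remain
Read 4: bits[22:23] width=1 -> value=1 (bin 1); offset now 23 = byte 2 bit 7; 9 bits remain
Read 5: bits[23:26] width=3 -> value=2 (bin 010); offset now 26 = byte 3 bit 2; 6 bits remain
Read 6: bits[26:32] width=6 -> value=42 (bin 101010); offset now 32 = byte 4 bit 0; 0 bits remain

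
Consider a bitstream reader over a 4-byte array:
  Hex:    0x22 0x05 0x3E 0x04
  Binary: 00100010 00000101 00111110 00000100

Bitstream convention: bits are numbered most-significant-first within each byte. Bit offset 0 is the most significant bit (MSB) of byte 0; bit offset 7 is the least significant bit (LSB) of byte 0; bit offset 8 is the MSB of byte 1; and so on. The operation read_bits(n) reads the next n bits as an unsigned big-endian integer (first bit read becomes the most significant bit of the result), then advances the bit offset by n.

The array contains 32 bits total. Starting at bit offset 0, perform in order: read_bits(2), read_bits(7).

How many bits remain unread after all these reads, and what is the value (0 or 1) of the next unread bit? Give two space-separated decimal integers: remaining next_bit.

Answer: 23 0

Derivation:
Read 1: bits[0:2] width=2 -> value=0 (bin 00); offset now 2 = byte 0 bit 2; 30 bits remain
Read 2: bits[2:9] width=7 -> value=68 (bin 1000100); offset now 9 = byte 1 bit 1; 23 bits remain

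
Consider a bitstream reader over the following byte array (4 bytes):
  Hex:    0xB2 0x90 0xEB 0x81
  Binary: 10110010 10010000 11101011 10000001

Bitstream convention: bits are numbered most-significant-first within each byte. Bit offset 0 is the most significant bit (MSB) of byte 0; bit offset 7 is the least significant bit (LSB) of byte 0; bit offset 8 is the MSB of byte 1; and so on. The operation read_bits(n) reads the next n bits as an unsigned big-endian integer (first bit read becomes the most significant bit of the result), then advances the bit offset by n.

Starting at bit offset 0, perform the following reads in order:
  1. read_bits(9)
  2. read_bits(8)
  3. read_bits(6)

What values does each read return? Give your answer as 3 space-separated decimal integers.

Read 1: bits[0:9] width=9 -> value=357 (bin 101100101); offset now 9 = byte 1 bit 1; 23 bits remain
Read 2: bits[9:17] width=8 -> value=33 (bin 00100001); offset now 17 = byte 2 bit 1; 15 bits remain
Read 3: bits[17:23] width=6 -> value=53 (bin 110101); offset now 23 = byte 2 bit 7; 9 bits remain

Answer: 357 33 53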